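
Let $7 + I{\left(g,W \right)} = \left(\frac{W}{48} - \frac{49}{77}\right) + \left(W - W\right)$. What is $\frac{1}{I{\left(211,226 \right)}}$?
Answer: $- \frac{264}{773} \approx -0.34153$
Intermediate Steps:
$I{\left(g,W \right)} = - \frac{84}{11} + \frac{W}{48}$ ($I{\left(g,W \right)} = -7 + \left(\left(\frac{W}{48} - \frac{49}{77}\right) + \left(W - W\right)\right) = -7 + \left(\left(W \frac{1}{48} - \frac{7}{11}\right) + 0\right) = -7 + \left(\left(\frac{W}{48} - \frac{7}{11}\right) + 0\right) = -7 + \left(\left(- \frac{7}{11} + \frac{W}{48}\right) + 0\right) = -7 + \left(- \frac{7}{11} + \frac{W}{48}\right) = - \frac{84}{11} + \frac{W}{48}$)
$\frac{1}{I{\left(211,226 \right)}} = \frac{1}{- \frac{84}{11} + \frac{1}{48} \cdot 226} = \frac{1}{- \frac{84}{11} + \frac{113}{24}} = \frac{1}{- \frac{773}{264}} = - \frac{264}{773}$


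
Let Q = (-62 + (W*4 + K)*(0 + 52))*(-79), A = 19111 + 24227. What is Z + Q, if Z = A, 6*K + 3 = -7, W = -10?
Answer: 658208/3 ≈ 2.1940e+5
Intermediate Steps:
K = -5/3 (K = -1/2 + (1/6)*(-7) = -1/2 - 7/6 = -5/3 ≈ -1.6667)
A = 43338
Z = 43338
Q = 528194/3 (Q = (-62 + (-10*4 - 5/3)*(0 + 52))*(-79) = (-62 + (-40 - 5/3)*52)*(-79) = (-62 - 125/3*52)*(-79) = (-62 - 6500/3)*(-79) = -6686/3*(-79) = 528194/3 ≈ 1.7606e+5)
Z + Q = 43338 + 528194/3 = 658208/3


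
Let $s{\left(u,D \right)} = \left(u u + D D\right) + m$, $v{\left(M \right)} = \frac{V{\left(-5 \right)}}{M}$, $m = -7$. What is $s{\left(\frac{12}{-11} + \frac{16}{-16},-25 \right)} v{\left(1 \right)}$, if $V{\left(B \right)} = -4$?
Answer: $- \frac{301228}{121} \approx -2489.5$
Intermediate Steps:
$v{\left(M \right)} = - \frac{4}{M}$
$s{\left(u,D \right)} = -7 + D^{2} + u^{2}$ ($s{\left(u,D \right)} = \left(u u + D D\right) - 7 = \left(u^{2} + D^{2}\right) - 7 = \left(D^{2} + u^{2}\right) - 7 = -7 + D^{2} + u^{2}$)
$s{\left(\frac{12}{-11} + \frac{16}{-16},-25 \right)} v{\left(1 \right)} = \left(-7 + \left(-25\right)^{2} + \left(\frac{12}{-11} + \frac{16}{-16}\right)^{2}\right) \left(- \frac{4}{1}\right) = \left(-7 + 625 + \left(12 \left(- \frac{1}{11}\right) + 16 \left(- \frac{1}{16}\right)\right)^{2}\right) \left(\left(-4\right) 1\right) = \left(-7 + 625 + \left(- \frac{12}{11} - 1\right)^{2}\right) \left(-4\right) = \left(-7 + 625 + \left(- \frac{23}{11}\right)^{2}\right) \left(-4\right) = \left(-7 + 625 + \frac{529}{121}\right) \left(-4\right) = \frac{75307}{121} \left(-4\right) = - \frac{301228}{121}$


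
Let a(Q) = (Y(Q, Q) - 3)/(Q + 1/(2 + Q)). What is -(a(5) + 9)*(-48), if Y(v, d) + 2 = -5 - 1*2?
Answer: 320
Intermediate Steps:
Y(v, d) = -9 (Y(v, d) = -2 + (-5 - 1*2) = -2 + (-5 - 2) = -2 - 7 = -9)
a(Q) = -12/(Q + 1/(2 + Q)) (a(Q) = (-9 - 3)/(Q + 1/(2 + Q)) = -12/(Q + 1/(2 + Q)))
-(a(5) + 9)*(-48) = -(12*(-2 - 1*5)/(1 + 5² + 2*5) + 9)*(-48) = -(12*(-2 - 5)/(1 + 25 + 10) + 9)*(-48) = -(12*(-7)/36 + 9)*(-48) = -(12*(1/36)*(-7) + 9)*(-48) = -(-7/3 + 9)*(-48) = -20*(-48)/3 = -1*(-320) = 320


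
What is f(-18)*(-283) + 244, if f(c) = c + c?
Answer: 10432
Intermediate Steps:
f(c) = 2*c
f(-18)*(-283) + 244 = (2*(-18))*(-283) + 244 = -36*(-283) + 244 = 10188 + 244 = 10432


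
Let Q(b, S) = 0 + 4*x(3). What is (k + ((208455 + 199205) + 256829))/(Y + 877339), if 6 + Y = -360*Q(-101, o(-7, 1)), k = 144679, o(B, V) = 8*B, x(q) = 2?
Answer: 809168/874453 ≈ 0.92534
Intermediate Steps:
Q(b, S) = 8 (Q(b, S) = 0 + 4*2 = 0 + 8 = 8)
Y = -2886 (Y = -6 - 360*8 = -6 - 2880 = -2886)
(k + ((208455 + 199205) + 256829))/(Y + 877339) = (144679 + ((208455 + 199205) + 256829))/(-2886 + 877339) = (144679 + (407660 + 256829))/874453 = (144679 + 664489)*(1/874453) = 809168*(1/874453) = 809168/874453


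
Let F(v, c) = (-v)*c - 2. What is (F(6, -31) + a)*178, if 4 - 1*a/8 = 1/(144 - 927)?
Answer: 30106208/783 ≈ 38450.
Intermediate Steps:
F(v, c) = -2 - c*v (F(v, c) = -c*v - 2 = -2 - c*v)
a = 25064/783 (a = 32 - 8/(144 - 927) = 32 - 8/(-783) = 32 - 8*(-1/783) = 32 + 8/783 = 25064/783 ≈ 32.010)
(F(6, -31) + a)*178 = ((-2 - 1*(-31)*6) + 25064/783)*178 = ((-2 + 186) + 25064/783)*178 = (184 + 25064/783)*178 = (169136/783)*178 = 30106208/783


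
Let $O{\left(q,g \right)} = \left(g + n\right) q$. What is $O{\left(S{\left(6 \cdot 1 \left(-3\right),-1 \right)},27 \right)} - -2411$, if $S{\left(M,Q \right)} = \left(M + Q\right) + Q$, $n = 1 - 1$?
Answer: $1871$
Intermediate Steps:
$n = 0$
$S{\left(M,Q \right)} = M + 2 Q$
$O{\left(q,g \right)} = g q$ ($O{\left(q,g \right)} = \left(g + 0\right) q = g q$)
$O{\left(S{\left(6 \cdot 1 \left(-3\right),-1 \right)},27 \right)} - -2411 = 27 \left(6 \cdot 1 \left(-3\right) + 2 \left(-1\right)\right) - -2411 = 27 \left(6 \left(-3\right) - 2\right) + 2411 = 27 \left(-18 - 2\right) + 2411 = 27 \left(-20\right) + 2411 = -540 + 2411 = 1871$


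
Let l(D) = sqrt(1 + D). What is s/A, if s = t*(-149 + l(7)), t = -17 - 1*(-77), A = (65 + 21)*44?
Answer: -2235/946 + 15*sqrt(2)/473 ≈ -2.3177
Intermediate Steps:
A = 3784 (A = 86*44 = 3784)
t = 60 (t = -17 + 77 = 60)
s = -8940 + 120*sqrt(2) (s = 60*(-149 + sqrt(1 + 7)) = 60*(-149 + sqrt(8)) = 60*(-149 + 2*sqrt(2)) = -8940 + 120*sqrt(2) ≈ -8770.3)
s/A = (-8940 + 120*sqrt(2))/3784 = (-8940 + 120*sqrt(2))*(1/3784) = -2235/946 + 15*sqrt(2)/473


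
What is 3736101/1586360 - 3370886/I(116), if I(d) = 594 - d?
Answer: -2672826429341/379140040 ≈ -7049.7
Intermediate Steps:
3736101/1586360 - 3370886/I(116) = 3736101/1586360 - 3370886/(594 - 1*116) = 3736101*(1/1586360) - 3370886/(594 - 116) = 3736101/1586360 - 3370886/478 = 3736101/1586360 - 3370886*1/478 = 3736101/1586360 - 1685443/239 = -2672826429341/379140040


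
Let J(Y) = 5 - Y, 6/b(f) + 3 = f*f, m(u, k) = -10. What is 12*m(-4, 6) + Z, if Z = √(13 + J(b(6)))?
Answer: -120 + 14*√11/11 ≈ -115.78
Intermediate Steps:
b(f) = 6/(-3 + f²) (b(f) = 6/(-3 + f*f) = 6/(-3 + f²))
Z = 14*√11/11 (Z = √(13 + (5 - 6/(-3 + 6²))) = √(13 + (5 - 6/(-3 + 36))) = √(13 + (5 - 6/33)) = √(13 + (5 - 1*2/11)) = √(13 + (5 - 2/11)) = √(13 + 53/11) = √(196/11) = 14*√11/11 ≈ 4.2212)
12*m(-4, 6) + Z = 12*(-10) + 14*√11/11 = -120 + 14*√11/11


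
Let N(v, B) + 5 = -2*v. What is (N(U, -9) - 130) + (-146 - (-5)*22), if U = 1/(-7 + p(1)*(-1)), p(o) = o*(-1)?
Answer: -512/3 ≈ -170.67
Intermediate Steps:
p(o) = -o
U = -1/6 (U = 1/(-7 - 1*1*(-1)) = 1/(-7 - 1*(-1)) = 1/(-7 + 1) = 1/(-6) = -1/6 ≈ -0.16667)
N(v, B) = -5 - 2*v
(N(U, -9) - 130) + (-146 - (-5)*22) = ((-5 - 2*(-1/6)) - 130) + (-146 - (-5)*22) = ((-5 + 1/3) - 130) + (-146 - 1*(-110)) = (-14/3 - 130) + (-146 + 110) = -404/3 - 36 = -512/3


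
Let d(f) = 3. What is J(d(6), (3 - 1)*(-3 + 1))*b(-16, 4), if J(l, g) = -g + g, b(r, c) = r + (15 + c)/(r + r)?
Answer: 0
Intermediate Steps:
b(r, c) = r + (15 + c)/(2*r) (b(r, c) = r + (15 + c)/((2*r)) = r + (15 + c)*(1/(2*r)) = r + (15 + c)/(2*r))
J(l, g) = 0
J(d(6), (3 - 1)*(-3 + 1))*b(-16, 4) = 0*((½)*(15 + 4 + 2*(-16)²)/(-16)) = 0*((½)*(-1/16)*(15 + 4 + 2*256)) = 0*((½)*(-1/16)*(15 + 4 + 512)) = 0*((½)*(-1/16)*531) = 0*(-531/32) = 0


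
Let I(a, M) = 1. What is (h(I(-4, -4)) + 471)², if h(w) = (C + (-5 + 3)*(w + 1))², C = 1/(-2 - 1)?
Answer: 19430464/81 ≈ 2.3988e+5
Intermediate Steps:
C = -⅓ (C = 1/(-3) = -⅓ ≈ -0.33333)
h(w) = (-7/3 - 2*w)² (h(w) = (-⅓ + (-5 + 3)*(w + 1))² = (-⅓ - 2*(1 + w))² = (-⅓ + (-2 - 2*w))² = (-7/3 - 2*w)²)
(h(I(-4, -4)) + 471)² = ((7 + 6*1)²/9 + 471)² = ((7 + 6)²/9 + 471)² = ((⅑)*13² + 471)² = ((⅑)*169 + 471)² = (169/9 + 471)² = (4408/9)² = 19430464/81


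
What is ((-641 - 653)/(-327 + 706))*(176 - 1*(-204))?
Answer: -491720/379 ≈ -1297.4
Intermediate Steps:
((-641 - 653)/(-327 + 706))*(176 - 1*(-204)) = (-1294/379)*(176 + 204) = -1294*1/379*380 = -1294/379*380 = -491720/379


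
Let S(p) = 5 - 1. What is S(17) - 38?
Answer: -34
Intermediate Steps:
S(p) = 4
S(17) - 38 = 4 - 38 = -34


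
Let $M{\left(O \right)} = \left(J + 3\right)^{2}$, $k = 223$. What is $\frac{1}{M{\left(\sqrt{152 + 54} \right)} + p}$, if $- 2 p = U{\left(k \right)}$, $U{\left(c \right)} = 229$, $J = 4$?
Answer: $- \frac{2}{131} \approx -0.015267$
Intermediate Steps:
$p = - \frac{229}{2}$ ($p = \left(- \frac{1}{2}\right) 229 = - \frac{229}{2} \approx -114.5$)
$M{\left(O \right)} = 49$ ($M{\left(O \right)} = \left(4 + 3\right)^{2} = 7^{2} = 49$)
$\frac{1}{M{\left(\sqrt{152 + 54} \right)} + p} = \frac{1}{49 - \frac{229}{2}} = \frac{1}{- \frac{131}{2}} = - \frac{2}{131}$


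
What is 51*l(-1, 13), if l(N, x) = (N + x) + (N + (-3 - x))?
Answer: -255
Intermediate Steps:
l(N, x) = -3 + 2*N (l(N, x) = (N + x) + (-3 + N - x) = -3 + 2*N)
51*l(-1, 13) = 51*(-3 + 2*(-1)) = 51*(-3 - 2) = 51*(-5) = -255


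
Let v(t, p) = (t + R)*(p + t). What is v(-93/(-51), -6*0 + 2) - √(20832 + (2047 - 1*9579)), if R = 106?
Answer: 119145/289 - 10*√133 ≈ 296.94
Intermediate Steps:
v(t, p) = (106 + t)*(p + t) (v(t, p) = (t + 106)*(p + t) = (106 + t)*(p + t))
v(-93/(-51), -6*0 + 2) - √(20832 + (2047 - 1*9579)) = ((-93/(-51))² + 106*(-6*0 + 2) + 106*(-93/(-51)) + (-6*0 + 2)*(-93/(-51))) - √(20832 + (2047 - 1*9579)) = ((-93*(-1/51))² + 106*(0 + 2) + 106*(-93*(-1/51)) + (0 + 2)*(-93*(-1/51))) - √(20832 + (2047 - 9579)) = ((31/17)² + 106*2 + 106*(31/17) + 2*(31/17)) - √(20832 - 7532) = (961/289 + 212 + 3286/17 + 62/17) - √13300 = 119145/289 - 10*√133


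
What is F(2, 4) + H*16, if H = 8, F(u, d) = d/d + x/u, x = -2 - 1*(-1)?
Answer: 257/2 ≈ 128.50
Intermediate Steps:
x = -1 (x = -2 + 1 = -1)
F(u, d) = 1 - 1/u (F(u, d) = d/d - 1/u = 1 - 1/u)
F(2, 4) + H*16 = (-1 + 2)/2 + 8*16 = (1/2)*1 + 128 = 1/2 + 128 = 257/2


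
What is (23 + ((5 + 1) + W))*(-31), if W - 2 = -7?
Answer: -744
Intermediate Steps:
W = -5 (W = 2 - 7 = -5)
(23 + ((5 + 1) + W))*(-31) = (23 + ((5 + 1) - 5))*(-31) = (23 + (6 - 5))*(-31) = (23 + 1)*(-31) = 24*(-31) = -744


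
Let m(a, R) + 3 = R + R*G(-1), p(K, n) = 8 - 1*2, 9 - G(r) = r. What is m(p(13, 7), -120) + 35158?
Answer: 33835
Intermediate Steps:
G(r) = 9 - r
p(K, n) = 6 (p(K, n) = 8 - 2 = 6)
m(a, R) = -3 + 11*R (m(a, R) = -3 + (R + R*(9 - 1*(-1))) = -3 + (R + R*(9 + 1)) = -3 + (R + R*10) = -3 + (R + 10*R) = -3 + 11*R)
m(p(13, 7), -120) + 35158 = (-3 + 11*(-120)) + 35158 = (-3 - 1320) + 35158 = -1323 + 35158 = 33835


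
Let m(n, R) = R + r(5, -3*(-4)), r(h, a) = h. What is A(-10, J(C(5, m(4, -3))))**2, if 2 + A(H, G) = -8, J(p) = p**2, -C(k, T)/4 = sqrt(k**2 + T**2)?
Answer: 100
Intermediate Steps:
m(n, R) = 5 + R (m(n, R) = R + 5 = 5 + R)
C(k, T) = -4*sqrt(T**2 + k**2) (C(k, T) = -4*sqrt(k**2 + T**2) = -4*sqrt(T**2 + k**2))
A(H, G) = -10 (A(H, G) = -2 - 8 = -10)
A(-10, J(C(5, m(4, -3))))**2 = (-10)**2 = 100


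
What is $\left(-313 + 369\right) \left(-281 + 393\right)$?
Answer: $6272$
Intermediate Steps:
$\left(-313 + 369\right) \left(-281 + 393\right) = 56 \cdot 112 = 6272$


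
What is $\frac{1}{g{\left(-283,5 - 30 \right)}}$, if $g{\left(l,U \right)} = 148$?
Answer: $\frac{1}{148} \approx 0.0067568$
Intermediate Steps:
$\frac{1}{g{\left(-283,5 - 30 \right)}} = \frac{1}{148}$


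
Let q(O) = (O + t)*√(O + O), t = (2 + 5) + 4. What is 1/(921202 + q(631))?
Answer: 460601/424046486918 - 321*√1262/424046486918 ≈ 1.0593e-6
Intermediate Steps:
t = 11 (t = 7 + 4 = 11)
q(O) = √2*√O*(11 + O) (q(O) = (O + 11)*√(O + O) = (11 + O)*√(2*O) = (11 + O)*(√2*√O) = √2*√O*(11 + O))
1/(921202 + q(631)) = 1/(921202 + √2*√631*(11 + 631)) = 1/(921202 + √2*√631*642) = 1/(921202 + 642*√1262)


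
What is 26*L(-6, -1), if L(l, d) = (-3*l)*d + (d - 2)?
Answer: -546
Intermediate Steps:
L(l, d) = -2 + d - 3*d*l (L(l, d) = -3*d*l + (-2 + d) = -2 + d - 3*d*l)
26*L(-6, -1) = 26*(-2 - 1 - 3*(-1)*(-6)) = 26*(-2 - 1 - 18) = 26*(-21) = -546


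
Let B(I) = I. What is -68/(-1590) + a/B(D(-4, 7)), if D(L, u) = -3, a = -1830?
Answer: 484984/795 ≈ 610.04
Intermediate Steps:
-68/(-1590) + a/B(D(-4, 7)) = -68/(-1590) - 1830/(-3) = -68*(-1/1590) - 1830*(-⅓) = 34/795 + 610 = 484984/795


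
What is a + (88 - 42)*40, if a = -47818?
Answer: -45978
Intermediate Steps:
a + (88 - 42)*40 = -47818 + (88 - 42)*40 = -47818 + 46*40 = -47818 + 1840 = -45978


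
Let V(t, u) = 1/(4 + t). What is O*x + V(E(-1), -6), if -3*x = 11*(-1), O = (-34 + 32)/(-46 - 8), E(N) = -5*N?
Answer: 20/81 ≈ 0.24691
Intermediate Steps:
O = 1/27 (O = -2/(-54) = -2*(-1/54) = 1/27 ≈ 0.037037)
x = 11/3 (x = -11*(-1)/3 = -⅓*(-11) = 11/3 ≈ 3.6667)
O*x + V(E(-1), -6) = (1/27)*(11/3) + 1/(4 - 5*(-1)) = 11/81 + 1/(4 + 5) = 11/81 + 1/9 = 11/81 + ⅑ = 20/81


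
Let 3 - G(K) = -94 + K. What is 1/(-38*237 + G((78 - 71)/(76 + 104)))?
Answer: -180/1603627 ≈ -0.00011225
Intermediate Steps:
G(K) = 97 - K (G(K) = 3 - (-94 + K) = 3 + (94 - K) = 97 - K)
1/(-38*237 + G((78 - 71)/(76 + 104))) = 1/(-38*237 + (97 - (78 - 71)/(76 + 104))) = 1/(-9006 + (97 - 7/180)) = 1/(-9006 + 17453/180) = 1/(-1603627/180) = -180/1603627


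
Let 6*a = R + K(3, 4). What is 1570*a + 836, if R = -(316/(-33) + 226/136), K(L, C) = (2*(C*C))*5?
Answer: 301415167/6732 ≈ 44774.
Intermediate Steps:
K(L, C) = 10*C² (K(L, C) = (2*C²)*5 = 10*C²)
R = 17759/2244 (R = -(316*(-1/33) + 226*(1/136)) = -(-316/33 + 113/68) = -1*(-17759/2244) = 17759/2244 ≈ 7.9140)
a = 376799/13464 (a = (17759/2244 + 10*4²)/6 = (17759/2244 + 10*16)/6 = (17759/2244 + 160)/6 = (⅙)*(376799/2244) = 376799/13464 ≈ 27.986)
1570*a + 836 = 1570*(376799/13464) + 836 = 295787215/6732 + 836 = 301415167/6732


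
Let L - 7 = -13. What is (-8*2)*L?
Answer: 96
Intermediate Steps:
L = -6 (L = 7 - 13 = -6)
(-8*2)*L = -8*2*(-6) = -2*8*(-6) = -16*(-6) = 96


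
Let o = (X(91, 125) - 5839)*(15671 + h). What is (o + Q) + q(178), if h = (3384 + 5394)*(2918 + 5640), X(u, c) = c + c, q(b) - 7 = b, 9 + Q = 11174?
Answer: -419945124905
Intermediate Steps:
Q = 11165 (Q = -9 + 11174 = 11165)
q(b) = 7 + b
X(u, c) = 2*c
h = 75122124 (h = 8778*8558 = 75122124)
o = -419945136255 (o = (2*125 - 5839)*(15671 + 75122124) = (250 - 5839)*75137795 = -5589*75137795 = -419945136255)
(o + Q) + q(178) = (-419945136255 + 11165) + (7 + 178) = -419945125090 + 185 = -419945124905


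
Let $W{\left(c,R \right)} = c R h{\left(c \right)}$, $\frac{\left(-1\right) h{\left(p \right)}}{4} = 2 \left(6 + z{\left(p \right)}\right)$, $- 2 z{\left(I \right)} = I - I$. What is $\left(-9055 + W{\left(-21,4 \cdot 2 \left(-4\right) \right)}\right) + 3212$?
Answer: $-38099$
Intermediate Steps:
$z{\left(I \right)} = 0$ ($z{\left(I \right)} = - \frac{I - I}{2} = \left(- \frac{1}{2}\right) 0 = 0$)
$h{\left(p \right)} = -48$ ($h{\left(p \right)} = - 4 \cdot 2 \left(6 + 0\right) = - 4 \cdot 2 \cdot 6 = \left(-4\right) 12 = -48$)
$W{\left(c,R \right)} = - 48 R c$ ($W{\left(c,R \right)} = c R \left(-48\right) = R c \left(-48\right) = - 48 R c$)
$\left(-9055 + W{\left(-21,4 \cdot 2 \left(-4\right) \right)}\right) + 3212 = \left(-9055 - 48 \cdot 4 \cdot 2 \left(-4\right) \left(-21\right)\right) + 3212 = \left(-9055 - 48 \cdot 8 \left(-4\right) \left(-21\right)\right) + 3212 = \left(-9055 - \left(-1536\right) \left(-21\right)\right) + 3212 = \left(-9055 - 32256\right) + 3212 = -41311 + 3212 = -38099$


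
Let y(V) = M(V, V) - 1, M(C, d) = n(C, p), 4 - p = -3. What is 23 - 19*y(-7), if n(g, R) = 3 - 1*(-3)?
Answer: -72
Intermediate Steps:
p = 7 (p = 4 - 1*(-3) = 4 + 3 = 7)
n(g, R) = 6 (n(g, R) = 3 + 3 = 6)
M(C, d) = 6
y(V) = 5 (y(V) = 6 - 1 = 5)
23 - 19*y(-7) = 23 - 19*5 = 23 - 95 = -72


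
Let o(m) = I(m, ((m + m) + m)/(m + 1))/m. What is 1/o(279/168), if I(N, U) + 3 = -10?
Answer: -93/728 ≈ -0.12775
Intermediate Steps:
I(N, U) = -13 (I(N, U) = -3 - 10 = -13)
o(m) = -13/m
1/o(279/168) = 1/(-13/(279/168)) = 1/(-13/(279*(1/168))) = 1/(-13/93/56) = 1/(-13*56/93) = 1/(-728/93) = -93/728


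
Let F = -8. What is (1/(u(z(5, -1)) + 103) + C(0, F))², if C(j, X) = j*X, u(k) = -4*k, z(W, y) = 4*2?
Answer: 1/5041 ≈ 0.00019837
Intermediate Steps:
z(W, y) = 8
C(j, X) = X*j
(1/(u(z(5, -1)) + 103) + C(0, F))² = (1/(-4*8 + 103) - 8*0)² = (1/(-32 + 103) + 0)² = (1/71 + 0)² = (1/71)² = 1/5041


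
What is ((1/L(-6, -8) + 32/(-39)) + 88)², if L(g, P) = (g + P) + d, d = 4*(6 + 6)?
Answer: 13372378321/1758276 ≈ 7605.4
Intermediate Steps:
d = 48 (d = 4*12 = 48)
L(g, P) = 48 + P + g (L(g, P) = (g + P) + 48 = (P + g) + 48 = 48 + P + g)
((1/L(-6, -8) + 32/(-39)) + 88)² = ((1/(48 - 8 - 6) + 32/(-39)) + 88)² = ((1/34 + 32*(-1/39)) + 88)² = ((1*(1/34) - 32/39) + 88)² = ((1/34 - 32/39) + 88)² = (-1049/1326 + 88)² = (115639/1326)² = 13372378321/1758276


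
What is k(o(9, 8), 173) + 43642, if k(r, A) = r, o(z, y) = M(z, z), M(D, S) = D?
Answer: 43651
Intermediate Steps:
o(z, y) = z
k(o(9, 8), 173) + 43642 = 9 + 43642 = 43651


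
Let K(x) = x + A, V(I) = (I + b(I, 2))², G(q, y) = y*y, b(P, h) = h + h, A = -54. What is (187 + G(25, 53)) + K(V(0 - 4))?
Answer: 2942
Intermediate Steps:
b(P, h) = 2*h
G(q, y) = y²
V(I) = (4 + I)² (V(I) = (I + 2*2)² = (I + 4)² = (4 + I)²)
K(x) = -54 + x (K(x) = x - 54 = -54 + x)
(187 + G(25, 53)) + K(V(0 - 4)) = (187 + 53²) + (-54 + (4 + (0 - 4))²) = (187 + 2809) + (-54 + (4 - 4)²) = 2996 + (-54 + 0²) = 2996 + (-54 + 0) = 2996 - 54 = 2942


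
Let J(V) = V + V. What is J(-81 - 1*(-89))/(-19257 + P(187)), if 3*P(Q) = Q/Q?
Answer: -24/28885 ≈ -0.00083088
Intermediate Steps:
P(Q) = ⅓ (P(Q) = (Q/Q)/3 = (⅓)*1 = ⅓)
J(V) = 2*V
J(-81 - 1*(-89))/(-19257 + P(187)) = (2*(-81 - 1*(-89)))/(-19257 + ⅓) = (2*(-81 + 89))/(-57770/3) = (2*8)*(-3/57770) = 16*(-3/57770) = -24/28885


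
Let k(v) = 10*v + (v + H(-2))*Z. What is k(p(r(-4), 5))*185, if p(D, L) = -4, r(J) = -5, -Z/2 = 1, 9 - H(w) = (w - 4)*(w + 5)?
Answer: -15910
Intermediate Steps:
H(w) = 9 - (-4 + w)*(5 + w) (H(w) = 9 - (w - 4)*(w + 5) = 9 - (-4 + w)*(5 + w))
Z = -2 (Z = -2*1 = -2)
k(v) = -54 + 8*v (k(v) = 10*v + (v + (29 - 1*(-2) - 1*(-2)²))*(-2) = 10*v + (v + (29 + 2 - 1*4))*(-2) = 10*v + (v + (29 + 2 - 4))*(-2) = 10*v + (v + 27)*(-2) = 10*v + (27 + v)*(-2) = 10*v + (-54 - 2*v) = -54 + 8*v)
k(p(r(-4), 5))*185 = (-54 + 8*(-4))*185 = (-54 - 32)*185 = -86*185 = -15910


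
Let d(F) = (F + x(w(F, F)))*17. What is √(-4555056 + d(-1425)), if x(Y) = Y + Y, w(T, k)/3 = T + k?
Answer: 3*I*√541109 ≈ 2206.8*I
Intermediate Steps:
w(T, k) = 3*T + 3*k (w(T, k) = 3*(T + k) = 3*T + 3*k)
x(Y) = 2*Y
d(F) = 221*F (d(F) = (F + 2*(3*F + 3*F))*17 = (F + 2*(6*F))*17 = (F + 12*F)*17 = (13*F)*17 = 221*F)
√(-4555056 + d(-1425)) = √(-4555056 + 221*(-1425)) = √(-4555056 - 314925) = √(-4869981) = 3*I*√541109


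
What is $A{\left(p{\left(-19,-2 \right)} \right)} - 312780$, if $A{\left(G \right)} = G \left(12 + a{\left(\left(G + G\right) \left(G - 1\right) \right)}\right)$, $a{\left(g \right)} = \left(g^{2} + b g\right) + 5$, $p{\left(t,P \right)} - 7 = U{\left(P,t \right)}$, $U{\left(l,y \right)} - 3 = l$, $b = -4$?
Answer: $-215876$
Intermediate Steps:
$U{\left(l,y \right)} = 3 + l$
$p{\left(t,P \right)} = 10 + P$ ($p{\left(t,P \right)} = 7 + \left(3 + P\right) = 10 + P$)
$a{\left(g \right)} = 5 + g^{2} - 4 g$ ($a{\left(g \right)} = \left(g^{2} - 4 g\right) + 5 = 5 + g^{2} - 4 g$)
$A{\left(G \right)} = G \left(17 - 8 G \left(-1 + G\right) + 4 G^{2} \left(-1 + G\right)^{2}\right)$ ($A{\left(G \right)} = G \left(12 + \left(5 + \left(\left(G + G\right) \left(G - 1\right)\right)^{2} - 4 \left(G + G\right) \left(G - 1\right)\right)\right) = G \left(12 + \left(5 + \left(2 G \left(-1 + G\right)\right)^{2} - 4 \cdot 2 G \left(-1 + G\right)\right)\right) = G \left(12 + \left(5 + 4 G^{2} \left(-1 + G\right)^{2} - 8 G \left(-1 + G\right)\right)\right) = G \left(12 + \left(5 - 8 G \left(-1 + G\right) + 4 G^{2} \left(-1 + G\right)^{2}\right)\right) = G \left(17 - 8 G \left(-1 + G\right) + 4 G^{2} \left(-1 + G\right)^{2}\right)$)
$A{\left(p{\left(-19,-2 \right)} \right)} - 312780 = \left(10 - 2\right) \left(17 - 8 \left(10 - 2\right) \left(-1 + \left(10 - 2\right)\right) + 4 \left(10 - 2\right)^{2} \left(-1 + \left(10 - 2\right)\right)^{2}\right) - 312780 = 8 \left(17 - 64 \left(-1 + 8\right) + 4 \cdot 8^{2} \left(-1 + 8\right)^{2}\right) - 312780 = 8 \left(17 - 64 \cdot 7 + 4 \cdot 64 \cdot 7^{2}\right) - 312780 = 8 \left(17 - 448 + 4 \cdot 64 \cdot 49\right) - 312780 = 8 \left(17 - 448 + 12544\right) - 312780 = 8 \cdot 12113 - 312780 = 96904 - 312780 = -215876$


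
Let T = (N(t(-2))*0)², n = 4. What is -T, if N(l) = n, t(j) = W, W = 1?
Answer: 0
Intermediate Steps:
t(j) = 1
N(l) = 4
T = 0 (T = (4*0)² = 0² = 0)
-T = -1*0 = 0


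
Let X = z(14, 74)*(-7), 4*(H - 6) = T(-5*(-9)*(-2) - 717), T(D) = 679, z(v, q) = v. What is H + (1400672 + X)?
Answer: 5602999/4 ≈ 1.4008e+6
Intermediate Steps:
H = 703/4 (H = 6 + (¼)*679 = 6 + 679/4 = 703/4 ≈ 175.75)
X = -98 (X = 14*(-7) = -98)
H + (1400672 + X) = 703/4 + (1400672 - 98) = 703/4 + 1400574 = 5602999/4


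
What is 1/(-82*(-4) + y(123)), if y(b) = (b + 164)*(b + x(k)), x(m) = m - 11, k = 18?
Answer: 1/37638 ≈ 2.6569e-5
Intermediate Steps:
x(m) = -11 + m
y(b) = (7 + b)*(164 + b) (y(b) = (b + 164)*(b + (-11 + 18)) = (164 + b)*(b + 7) = (164 + b)*(7 + b) = (7 + b)*(164 + b))
1/(-82*(-4) + y(123)) = 1/(-82*(-4) + (1148 + 123² + 171*123)) = 1/(328 + (1148 + 15129 + 21033)) = 1/(328 + 37310) = 1/37638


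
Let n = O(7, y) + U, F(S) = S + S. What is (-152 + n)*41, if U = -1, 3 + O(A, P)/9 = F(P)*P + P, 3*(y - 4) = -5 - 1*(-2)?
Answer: 369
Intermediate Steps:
F(S) = 2*S
y = 3 (y = 4 + (-5 - 1*(-2))/3 = 4 + (-5 + 2)/3 = 4 + (⅓)*(-3) = 4 - 1 = 3)
O(A, P) = -27 + 9*P + 18*P² (O(A, P) = -27 + 9*((2*P)*P + P) = -27 + 9*(2*P² + P) = -27 + 9*(P + 2*P²) = -27 + (9*P + 18*P²) = -27 + 9*P + 18*P²)
n = 161 (n = (-27 + 9*3 + 18*3²) - 1 = (-27 + 27 + 18*9) - 1 = (-27 + 27 + 162) - 1 = 162 - 1 = 161)
(-152 + n)*41 = (-152 + 161)*41 = 9*41 = 369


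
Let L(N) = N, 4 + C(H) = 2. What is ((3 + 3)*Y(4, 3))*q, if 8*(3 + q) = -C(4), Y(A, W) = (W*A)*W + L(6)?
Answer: -693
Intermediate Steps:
C(H) = -2 (C(H) = -4 + 2 = -2)
Y(A, W) = 6 + A*W² (Y(A, W) = (W*A)*W + 6 = (A*W)*W + 6 = A*W² + 6 = 6 + A*W²)
q = -11/4 (q = -3 + (-1*(-2))/8 = -3 + (⅛)*2 = -3 + ¼ = -11/4 ≈ -2.7500)
((3 + 3)*Y(4, 3))*q = ((3 + 3)*(6 + 4*3²))*(-11/4) = (6*(6 + 4*9))*(-11/4) = (6*(6 + 36))*(-11/4) = (6*42)*(-11/4) = 252*(-11/4) = -693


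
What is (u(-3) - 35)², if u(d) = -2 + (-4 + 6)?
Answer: 1225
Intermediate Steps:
u(d) = 0 (u(d) = -2 + 2 = 0)
(u(-3) - 35)² = (0 - 35)² = (-35)² = 1225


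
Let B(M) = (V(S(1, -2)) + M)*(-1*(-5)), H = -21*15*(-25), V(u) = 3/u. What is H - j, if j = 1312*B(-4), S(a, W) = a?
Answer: 14435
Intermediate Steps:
H = 7875 (H = -315*(-25) = 7875)
B(M) = 15 + 5*M (B(M) = (3/1 + M)*(-1*(-5)) = (3*1 + M)*5 = (3 + M)*5 = 15 + 5*M)
j = -6560 (j = 1312*(15 + 5*(-4)) = 1312*(15 - 20) = 1312*(-5) = -6560)
H - j = 7875 - 1*(-6560) = 7875 + 6560 = 14435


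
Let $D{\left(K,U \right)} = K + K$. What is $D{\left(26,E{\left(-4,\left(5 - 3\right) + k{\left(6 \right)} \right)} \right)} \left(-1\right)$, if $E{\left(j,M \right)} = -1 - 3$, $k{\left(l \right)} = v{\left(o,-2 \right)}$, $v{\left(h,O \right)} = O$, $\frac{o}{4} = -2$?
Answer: $-52$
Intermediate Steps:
$o = -8$ ($o = 4 \left(-2\right) = -8$)
$k{\left(l \right)} = -2$
$E{\left(j,M \right)} = -4$ ($E{\left(j,M \right)} = -1 - 3 = -4$)
$D{\left(K,U \right)} = 2 K$
$D{\left(26,E{\left(-4,\left(5 - 3\right) + k{\left(6 \right)} \right)} \right)} \left(-1\right) = 2 \cdot 26 \left(-1\right) = 52 \left(-1\right) = -52$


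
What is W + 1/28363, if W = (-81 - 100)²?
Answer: 929200244/28363 ≈ 32761.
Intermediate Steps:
W = 32761 (W = (-181)² = 32761)
W + 1/28363 = 32761 + 1/28363 = 929200244/28363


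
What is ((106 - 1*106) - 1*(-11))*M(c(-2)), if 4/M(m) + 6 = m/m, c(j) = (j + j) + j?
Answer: -44/5 ≈ -8.8000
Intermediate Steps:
c(j) = 3*j (c(j) = 2*j + j = 3*j)
M(m) = -⅘ (M(m) = 4/(-6 + m/m) = 4/(-6 + 1) = 4/(-5) = 4*(-⅕) = -⅘)
((106 - 1*106) - 1*(-11))*M(c(-2)) = ((106 - 1*106) - 1*(-11))*(-⅘) = ((106 - 106) + 11)*(-⅘) = (0 + 11)*(-⅘) = 11*(-⅘) = -44/5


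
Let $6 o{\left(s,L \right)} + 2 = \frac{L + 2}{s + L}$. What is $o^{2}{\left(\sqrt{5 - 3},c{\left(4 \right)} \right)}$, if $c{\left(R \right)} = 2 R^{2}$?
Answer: $\frac{38177}{1566726} + \frac{4063 \sqrt{2}}{2350089} \approx 0.026812$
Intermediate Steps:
$o{\left(s,L \right)} = - \frac{1}{3} + \frac{2 + L}{6 \left(L + s\right)}$ ($o{\left(s,L \right)} = - \frac{1}{3} + \frac{\left(L + 2\right) \frac{1}{s + L}}{6} = - \frac{1}{3} + \frac{\left(2 + L\right) \frac{1}{L + s}}{6} = - \frac{1}{3} + \frac{\frac{1}{L + s} \left(2 + L\right)}{6} = - \frac{1}{3} + \frac{2 + L}{6 \left(L + s\right)}$)
$o^{2}{\left(\sqrt{5 - 3},c{\left(4 \right)} \right)} = \left(\frac{2 - 2 \cdot 4^{2} - 2 \sqrt{5 - 3}}{6 \left(2 \cdot 4^{2} + \sqrt{5 - 3}\right)}\right)^{2} = \left(\frac{2 - 2 \cdot 16 - 2 \sqrt{2}}{6 \left(2 \cdot 16 + \sqrt{2}\right)}\right)^{2} = \left(\frac{2 - 32 - 2 \sqrt{2}}{6 \left(32 + \sqrt{2}\right)}\right)^{2} = \left(\frac{-30 - 2 \sqrt{2}}{6 \left(32 + \sqrt{2}\right)}\right)^{2} = \frac{\left(-30 - 2 \sqrt{2}\right)^{2}}{36 \left(32 + \sqrt{2}\right)^{2}}$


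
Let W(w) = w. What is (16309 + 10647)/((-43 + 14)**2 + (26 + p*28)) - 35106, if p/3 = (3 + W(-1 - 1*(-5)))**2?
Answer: -174906242/4983 ≈ -35101.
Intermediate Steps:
p = 147 (p = 3*(3 + (-1 - 1*(-5)))**2 = 3*(3 + (-1 + 5))**2 = 3*(3 + 4)**2 = 3*7**2 = 3*49 = 147)
(16309 + 10647)/((-43 + 14)**2 + (26 + p*28)) - 35106 = (16309 + 10647)/((-43 + 14)**2 + (26 + 147*28)) - 35106 = 26956/((-29)**2 + (26 + 4116)) - 35106 = 26956/(841 + 4142) - 35106 = 26956/4983 - 35106 = -174906242/4983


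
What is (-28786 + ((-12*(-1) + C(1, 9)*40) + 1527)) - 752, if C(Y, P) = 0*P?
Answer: -27999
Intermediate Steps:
C(Y, P) = 0
(-28786 + ((-12*(-1) + C(1, 9)*40) + 1527)) - 752 = (-28786 + ((-12*(-1) + 0*40) + 1527)) - 752 = (-28786 + ((12 + 0) + 1527)) - 752 = (-28786 + (12 + 1527)) - 752 = (-28786 + 1539) - 752 = -27247 - 752 = -27999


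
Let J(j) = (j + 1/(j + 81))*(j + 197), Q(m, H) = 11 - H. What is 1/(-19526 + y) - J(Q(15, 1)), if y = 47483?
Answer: -5272047098/2544087 ≈ -2072.3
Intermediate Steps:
J(j) = (197 + j)*(j + 1/(81 + j)) (J(j) = (j + 1/(81 + j))*(197 + j) = (197 + j)*(j + 1/(81 + j)))
1/(-19526 + y) - J(Q(15, 1)) = 1/(-19526 + 47483) - (197 + (11 - 1*1)**3 + 278*(11 - 1*1)**2 + 15958*(11 - 1*1))/(81 + (11 - 1*1)) = 1/27957 - (197 + (11 - 1)**3 + 278*(11 - 1)**2 + 15958*(11 - 1))/(81 + (11 - 1)) = 1/27957 - (197 + 10**3 + 278*10**2 + 15958*10)/(81 + 10) = 1/27957 - (197 + 1000 + 278*100 + 159580)/91 = 1/27957 - (197 + 1000 + 27800 + 159580)/91 = 1/27957 - 188577/91 = -5272047098/2544087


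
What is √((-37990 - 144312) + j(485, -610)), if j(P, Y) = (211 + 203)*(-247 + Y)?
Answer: 10*I*√5371 ≈ 732.87*I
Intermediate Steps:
j(P, Y) = -102258 + 414*Y (j(P, Y) = 414*(-247 + Y) = -102258 + 414*Y)
√((-37990 - 144312) + j(485, -610)) = √((-37990 - 144312) + (-102258 + 414*(-610))) = √(-182302 + (-102258 - 252540)) = √(-182302 - 354798) = √(-537100) = 10*I*√5371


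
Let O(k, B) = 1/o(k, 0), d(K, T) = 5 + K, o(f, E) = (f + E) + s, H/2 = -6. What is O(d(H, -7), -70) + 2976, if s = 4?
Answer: 8927/3 ≈ 2975.7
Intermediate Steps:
H = -12 (H = 2*(-6) = -12)
o(f, E) = 4 + E + f (o(f, E) = (f + E) + 4 = (E + f) + 4 = 4 + E + f)
O(k, B) = 1/(4 + k) (O(k, B) = 1/(4 + 0 + k) = 1/(4 + k))
O(d(H, -7), -70) + 2976 = 1/(4 + (5 - 12)) + 2976 = 1/(4 - 7) + 2976 = 1/(-3) + 2976 = -⅓ + 2976 = 8927/3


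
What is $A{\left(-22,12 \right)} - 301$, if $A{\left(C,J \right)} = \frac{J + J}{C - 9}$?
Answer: $- \frac{9355}{31} \approx -301.77$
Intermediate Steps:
$A{\left(C,J \right)} = \frac{2 J}{-9 + C}$
$A{\left(-22,12 \right)} - 301 = 2 \cdot 12 \frac{1}{-9 - 22} - 301 = 2 \cdot 12 \frac{1}{-31} - 301 = 2 \cdot 12 \left(- \frac{1}{31}\right) - 301 = - \frac{24}{31} - 301 = - \frac{9355}{31}$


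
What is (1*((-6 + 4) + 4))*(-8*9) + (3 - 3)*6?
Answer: -144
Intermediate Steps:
(1*((-6 + 4) + 4))*(-8*9) + (3 - 3)*6 = (1*(-2 + 4))*(-72) + 0*6 = (1*2)*(-72) + 0 = 2*(-72) + 0 = -144 + 0 = -144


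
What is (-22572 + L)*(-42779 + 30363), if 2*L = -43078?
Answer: 547682176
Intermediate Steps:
L = -21539 (L = (½)*(-43078) = -21539)
(-22572 + L)*(-42779 + 30363) = (-22572 - 21539)*(-42779 + 30363) = -44111*(-12416) = 547682176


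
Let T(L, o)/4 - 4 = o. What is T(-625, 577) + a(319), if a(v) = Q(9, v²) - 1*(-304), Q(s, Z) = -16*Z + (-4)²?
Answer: -1625532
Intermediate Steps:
T(L, o) = 16 + 4*o
Q(s, Z) = 16 - 16*Z (Q(s, Z) = -16*Z + 16 = 16 - 16*Z)
a(v) = 320 - 16*v² (a(v) = (16 - 16*v²) - 1*(-304) = (16 - 16*v²) + 304 = 320 - 16*v²)
T(-625, 577) + a(319) = (16 + 4*577) + (320 - 16*319²) = (16 + 2308) + (320 - 16*101761) = 2324 + (320 - 1628176) = 2324 - 1627856 = -1625532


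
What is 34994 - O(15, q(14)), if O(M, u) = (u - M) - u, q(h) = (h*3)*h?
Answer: 35009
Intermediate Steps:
q(h) = 3*h**2 (q(h) = (3*h)*h = 3*h**2)
O(M, u) = -M
34994 - O(15, q(14)) = 34994 - (-1)*15 = 34994 - 1*(-15) = 34994 + 15 = 35009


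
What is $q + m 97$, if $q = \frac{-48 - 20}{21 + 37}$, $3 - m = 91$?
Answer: $- \frac{247578}{29} \approx -8537.2$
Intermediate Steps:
$m = -88$ ($m = 3 - 91 = -88$)
$q = - \frac{34}{29}$ ($q = - \frac{68}{58} = \left(-68\right) \frac{1}{58} = - \frac{34}{29} \approx -1.1724$)
$q + m 97 = - \frac{34}{29} - 8536 = - \frac{247578}{29}$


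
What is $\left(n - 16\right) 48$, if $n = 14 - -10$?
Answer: $384$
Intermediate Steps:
$n = 24$ ($n = 14 + 10 = 24$)
$\left(n - 16\right) 48 = \left(24 - 16\right) 48 = 8 \cdot 48 = 384$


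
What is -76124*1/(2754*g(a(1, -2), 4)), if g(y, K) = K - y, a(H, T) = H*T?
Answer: -19031/4131 ≈ -4.6069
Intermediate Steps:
-76124*1/(2754*g(a(1, -2), 4)) = -76124*1/(2754*(4 - (-2))) = -76124*1/(2754*(4 - 1*(-2))) = -76124*1/(2754*(4 + 2)) = -76124/(6*2754) = -76124/16524 = -76124*1/16524 = -19031/4131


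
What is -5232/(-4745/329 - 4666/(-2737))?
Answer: 224346416/545331 ≈ 411.40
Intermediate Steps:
-5232/(-4745/329 - 4666/(-2737)) = -5232/(-4745*1/329 - 4666*(-1/2737)) = -5232/(-4745/329 + 4666/2737) = -5232/(-1635993/128639) = -5232*(-128639/1635993) = 224346416/545331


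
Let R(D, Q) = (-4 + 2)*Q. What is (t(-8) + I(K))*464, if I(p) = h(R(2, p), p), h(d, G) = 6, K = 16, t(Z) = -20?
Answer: -6496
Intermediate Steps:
R(D, Q) = -2*Q
I(p) = 6
(t(-8) + I(K))*464 = (-20 + 6)*464 = -14*464 = -6496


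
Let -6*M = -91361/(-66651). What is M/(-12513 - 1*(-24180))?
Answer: -91361/4665703302 ≈ -1.9581e-5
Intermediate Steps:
M = -91361/399906 (M = -(-91361)/(6*(-66651)) = -(-91361)*(-1)/(6*66651) = -⅙*91361/66651 = -91361/399906 ≈ -0.22846)
M/(-12513 - 1*(-24180)) = -91361/(399906*(-12513 - 1*(-24180))) = -91361/(399906*(-12513 + 24180)) = -91361/399906/11667 = -91361/399906*1/11667 = -91361/4665703302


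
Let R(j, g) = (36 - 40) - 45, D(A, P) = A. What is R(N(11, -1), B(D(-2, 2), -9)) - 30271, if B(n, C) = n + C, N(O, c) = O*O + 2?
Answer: -30320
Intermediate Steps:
N(O, c) = 2 + O² (N(O, c) = O² + 2 = 2 + O²)
B(n, C) = C + n
R(j, g) = -49 (R(j, g) = -4 - 45 = -49)
R(N(11, -1), B(D(-2, 2), -9)) - 30271 = -49 - 30271 = -30320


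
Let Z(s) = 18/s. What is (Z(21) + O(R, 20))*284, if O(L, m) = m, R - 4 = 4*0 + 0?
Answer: 41464/7 ≈ 5923.4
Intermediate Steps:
R = 4 (R = 4 + (4*0 + 0) = 4 + (0 + 0) = 4 + 0 = 4)
(Z(21) + O(R, 20))*284 = (18/21 + 20)*284 = (18*(1/21) + 20)*284 = (6/7 + 20)*284 = (146/7)*284 = 41464/7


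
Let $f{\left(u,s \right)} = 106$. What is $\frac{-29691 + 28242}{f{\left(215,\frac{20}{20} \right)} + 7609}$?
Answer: $- \frac{1449}{7715} \approx -0.18782$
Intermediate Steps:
$\frac{-29691 + 28242}{f{\left(215,\frac{20}{20} \right)} + 7609} = \frac{-29691 + 28242}{106 + 7609} = - \frac{1449}{7715}$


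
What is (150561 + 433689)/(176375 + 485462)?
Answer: 584250/661837 ≈ 0.88277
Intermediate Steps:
(150561 + 433689)/(176375 + 485462) = 584250/661837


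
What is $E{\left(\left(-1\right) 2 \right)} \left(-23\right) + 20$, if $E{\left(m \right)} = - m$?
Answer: $-26$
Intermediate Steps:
$E{\left(\left(-1\right) 2 \right)} \left(-23\right) + 20 = - \left(-1\right) 2 \left(-23\right) + 20 = \left(-1\right) \left(-2\right) \left(-23\right) + 20 = 2 \left(-23\right) + 20 = -46 + 20 = -26$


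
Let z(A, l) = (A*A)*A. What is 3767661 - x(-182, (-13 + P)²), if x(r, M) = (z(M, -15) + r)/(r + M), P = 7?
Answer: 275062490/73 ≈ 3.7680e+6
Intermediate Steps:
z(A, l) = A³ (z(A, l) = A²*A = A³)
x(r, M) = (r + M³)/(M + r) (x(r, M) = (M³ + r)/(r + M) = (r + M³)/(M + r))
3767661 - x(-182, (-13 + P)²) = 3767661 - (-182 + ((-13 + 7)²)³)/((-13 + 7)² - 182) = 3767661 - (-182 + ((-6)²)³)/((-6)² - 182) = 3767661 - (-182 + 36³)/(36 - 182) = 3767661 - (-182 + 46656)/(-146) = 3767661 - (-1)*46474/146 = 3767661 - 1*(-23237/73) = 3767661 + 23237/73 = 275062490/73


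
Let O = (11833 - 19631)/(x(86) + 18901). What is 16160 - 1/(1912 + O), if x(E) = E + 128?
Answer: 590487706005/36540082 ≈ 16160.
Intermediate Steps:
x(E) = 128 + E
O = -7798/19115 (O = (11833 - 19631)/((128 + 86) + 18901) = -7798/(214 + 18901) = -7798/19115 ≈ -0.40795)
16160 - 1/(1912 + O) = 16160 - 1/(1912 - 7798/19115) = 16160 - 1/36540082/19115 = 16160 - 1*19115/36540082 = 16160 - 19115/36540082 = 590487706005/36540082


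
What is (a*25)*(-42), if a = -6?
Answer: 6300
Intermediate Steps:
(a*25)*(-42) = -6*25*(-42) = -150*(-42) = 6300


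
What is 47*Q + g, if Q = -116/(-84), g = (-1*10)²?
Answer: 3463/21 ≈ 164.90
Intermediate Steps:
g = 100 (g = (-10)² = 100)
Q = 29/21 (Q = -116*(-1/84) = 29/21 ≈ 1.3810)
47*Q + g = 47*(29/21) + 100 = 1363/21 + 100 = 3463/21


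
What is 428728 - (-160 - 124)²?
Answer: 348072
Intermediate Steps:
428728 - (-160 - 124)² = 428728 - 1*(-284)² = 428728 - 1*80656 = 428728 - 80656 = 348072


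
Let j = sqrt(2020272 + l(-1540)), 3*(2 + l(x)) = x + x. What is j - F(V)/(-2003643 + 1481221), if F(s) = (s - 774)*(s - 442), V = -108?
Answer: 242550/261211 + sqrt(18173190)/3 ≈ 1421.9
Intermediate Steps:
F(s) = (-774 + s)*(-442 + s)
l(x) = -2 + 2*x/3 (l(x) = -2 + (x + x)/3 = -2 + (2*x)/3 = -2 + 2*x/3)
j = sqrt(18173190)/3 (j = sqrt(2020272 + (-2 + (2/3)*(-1540))) = sqrt(2020272 + (-2 - 3080/3)) = sqrt(2020272 - 3086/3) = sqrt(6057730/3) = sqrt(18173190)/3 ≈ 1421.0)
j - F(V)/(-2003643 + 1481221) = sqrt(18173190)/3 - (342108 + (-108)**2 - 1216*(-108))/(-2003643 + 1481221) = sqrt(18173190)/3 - (342108 + 11664 + 131328)/(-522422) = sqrt(18173190)/3 - 485100*(-1)/522422 = sqrt(18173190)/3 - 1*(-242550/261211) = sqrt(18173190)/3 + 242550/261211 = 242550/261211 + sqrt(18173190)/3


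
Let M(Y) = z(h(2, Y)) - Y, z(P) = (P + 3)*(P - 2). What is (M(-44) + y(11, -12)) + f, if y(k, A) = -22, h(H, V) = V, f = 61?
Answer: 1969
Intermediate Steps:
z(P) = (-2 + P)*(3 + P) (z(P) = (3 + P)*(-2 + P) = (-2 + P)*(3 + P))
M(Y) = -6 + Y² (M(Y) = (-6 + Y + Y²) - Y = -6 + Y²)
(M(-44) + y(11, -12)) + f = ((-6 + (-44)²) - 22) + 61 = ((-6 + 1936) - 22) + 61 = (1930 - 22) + 61 = 1908 + 61 = 1969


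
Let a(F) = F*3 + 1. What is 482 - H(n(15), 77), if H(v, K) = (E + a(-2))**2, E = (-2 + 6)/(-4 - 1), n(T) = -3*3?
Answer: 11209/25 ≈ 448.36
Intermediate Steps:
a(F) = 1 + 3*F (a(F) = 3*F + 1 = 1 + 3*F)
n(T) = -9
E = -4/5 (E = 4/(-5) = 4*(-1/5) = -4/5 ≈ -0.80000)
H(v, K) = 841/25 (H(v, K) = (-4/5 + (1 + 3*(-2)))**2 = (-4/5 + (1 - 6))**2 = (-4/5 - 5)**2 = (-29/5)**2 = 841/25)
482 - H(n(15), 77) = 482 - 1*841/25 = 482 - 841/25 = 11209/25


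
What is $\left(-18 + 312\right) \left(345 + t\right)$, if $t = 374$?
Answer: $211386$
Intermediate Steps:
$\left(-18 + 312\right) \left(345 + t\right) = \left(-18 + 312\right) \left(345 + 374\right) = 294 \cdot 719 = 211386$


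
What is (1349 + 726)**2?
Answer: 4305625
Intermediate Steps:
(1349 + 726)**2 = 2075**2 = 4305625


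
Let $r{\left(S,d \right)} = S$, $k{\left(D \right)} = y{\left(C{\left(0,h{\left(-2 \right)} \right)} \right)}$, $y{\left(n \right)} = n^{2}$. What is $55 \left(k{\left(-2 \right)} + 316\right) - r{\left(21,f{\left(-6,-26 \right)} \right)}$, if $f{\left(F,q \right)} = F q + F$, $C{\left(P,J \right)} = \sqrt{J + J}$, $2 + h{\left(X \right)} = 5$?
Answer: $17689$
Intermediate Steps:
$h{\left(X \right)} = 3$ ($h{\left(X \right)} = -2 + 5 = 3$)
$C{\left(P,J \right)} = \sqrt{2} \sqrt{J}$ ($C{\left(P,J \right)} = \sqrt{2 J} = \sqrt{2} \sqrt{J}$)
$f{\left(F,q \right)} = F + F q$
$k{\left(D \right)} = 6$ ($k{\left(D \right)} = \left(\sqrt{2} \sqrt{3}\right)^{2} = \left(\sqrt{6}\right)^{2} = 6$)
$55 \left(k{\left(-2 \right)} + 316\right) - r{\left(21,f{\left(-6,-26 \right)} \right)} = 55 \left(6 + 316\right) - 21 = 55 \cdot 322 - 21 = 17710 - 21 = 17689$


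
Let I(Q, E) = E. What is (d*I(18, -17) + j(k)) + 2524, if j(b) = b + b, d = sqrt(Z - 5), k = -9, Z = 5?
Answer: 2506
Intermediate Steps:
d = 0 (d = sqrt(5 - 5) = sqrt(0) = 0)
j(b) = 2*b
(d*I(18, -17) + j(k)) + 2524 = (0*(-17) + 2*(-9)) + 2524 = (0 - 18) + 2524 = -18 + 2524 = 2506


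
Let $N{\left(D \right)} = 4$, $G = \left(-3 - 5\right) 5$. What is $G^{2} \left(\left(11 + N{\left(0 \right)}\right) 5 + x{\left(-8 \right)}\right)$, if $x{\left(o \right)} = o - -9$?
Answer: $121600$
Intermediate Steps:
$G = -40$ ($G = \left(-8\right) 5 = -40$)
$x{\left(o \right)} = 9 + o$ ($x{\left(o \right)} = o + 9 = 9 + o$)
$G^{2} \left(\left(11 + N{\left(0 \right)}\right) 5 + x{\left(-8 \right)}\right) = \left(-40\right)^{2} \left(\left(11 + 4\right) 5 + \left(9 - 8\right)\right) = 1600 \left(15 \cdot 5 + 1\right) = 1600 \left(75 + 1\right) = 1600 \cdot 76 = 121600$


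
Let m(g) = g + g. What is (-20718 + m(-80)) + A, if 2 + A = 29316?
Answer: 8436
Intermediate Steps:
A = 29314 (A = -2 + 29316 = 29314)
m(g) = 2*g
(-20718 + m(-80)) + A = (-20718 + 2*(-80)) + 29314 = (-20718 - 160) + 29314 = -20878 + 29314 = 8436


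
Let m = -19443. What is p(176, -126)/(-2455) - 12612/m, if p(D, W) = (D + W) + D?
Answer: 8856114/15910855 ≈ 0.55661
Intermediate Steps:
p(D, W) = W + 2*D
p(176, -126)/(-2455) - 12612/m = (-126 + 2*176)/(-2455) - 12612/(-19443) = (-126 + 352)*(-1/2455) - 12612*(-1/19443) = 226*(-1/2455) + 4204/6481 = -226/2455 + 4204/6481 = 8856114/15910855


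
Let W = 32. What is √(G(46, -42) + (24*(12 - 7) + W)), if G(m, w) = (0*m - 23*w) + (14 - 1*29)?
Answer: √1103 ≈ 33.211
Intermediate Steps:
G(m, w) = -15 - 23*w (G(m, w) = (0 - 23*w) + (14 - 29) = -23*w - 15 = -15 - 23*w)
√(G(46, -42) + (24*(12 - 7) + W)) = √((-15 - 23*(-42)) + (24*(12 - 7) + 32)) = √((-15 + 966) + (24*5 + 32)) = √(951 + (120 + 32)) = √(951 + 152) = √1103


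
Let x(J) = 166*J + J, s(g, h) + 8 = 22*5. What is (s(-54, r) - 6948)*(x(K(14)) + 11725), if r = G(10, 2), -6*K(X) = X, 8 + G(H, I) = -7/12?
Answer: -77601692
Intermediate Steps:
G(H, I) = -103/12 (G(H, I) = -8 - 7/12 = -103/12)
K(X) = -X/6
r = -103/12 ≈ -8.5833
s(g, h) = 102 (s(g, h) = -8 + 22*5 = -8 + 110 = 102)
x(J) = 167*J
(s(-54, r) - 6948)*(x(K(14)) + 11725) = (102 - 6948)*(167*(-⅙*14) + 11725) = -6846*(167*(-7/3) + 11725) = -6846*(-1169/3 + 11725) = -6846*34006/3 = -77601692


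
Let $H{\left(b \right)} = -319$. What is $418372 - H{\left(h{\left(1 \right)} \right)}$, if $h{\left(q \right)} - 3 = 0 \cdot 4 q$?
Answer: $418691$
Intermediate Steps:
$h{\left(q \right)} = 3$ ($h{\left(q \right)} = 3 + 0 \cdot 4 q = 3 + 0 q = 3 + 0 = 3$)
$418372 - H{\left(h{\left(1 \right)} \right)} = 418372 - -319 = 418372 + 319 = 418691$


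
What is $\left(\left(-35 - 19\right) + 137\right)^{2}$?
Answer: $6889$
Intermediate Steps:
$\left(\left(-35 - 19\right) + 137\right)^{2} = \left(-54 + 137\right)^{2} = 83^{2} = 6889$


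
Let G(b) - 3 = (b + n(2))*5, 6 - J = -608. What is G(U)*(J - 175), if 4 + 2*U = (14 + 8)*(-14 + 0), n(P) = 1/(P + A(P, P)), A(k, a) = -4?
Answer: -684401/2 ≈ -3.4220e+5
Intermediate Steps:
J = 614 (J = 6 - 1*(-608) = 6 + 608 = 614)
n(P) = 1/(-4 + P) (n(P) = 1/(P - 4) = 1/(-4 + P))
U = -156 (U = -2 + ((14 + 8)*(-14 + 0))/2 = -2 + (22*(-14))/2 = -2 + (½)*(-308) = -2 - 154 = -156)
G(b) = ½ + 5*b (G(b) = 3 + (b + 1/(-4 + 2))*5 = 3 + (b + 1/(-2))*5 = 3 + (b - ½)*5 = 3 + (-½ + b)*5 = 3 + (-5/2 + 5*b) = ½ + 5*b)
G(U)*(J - 175) = (½ + 5*(-156))*(614 - 175) = (½ - 780)*439 = -1559/2*439 = -684401/2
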